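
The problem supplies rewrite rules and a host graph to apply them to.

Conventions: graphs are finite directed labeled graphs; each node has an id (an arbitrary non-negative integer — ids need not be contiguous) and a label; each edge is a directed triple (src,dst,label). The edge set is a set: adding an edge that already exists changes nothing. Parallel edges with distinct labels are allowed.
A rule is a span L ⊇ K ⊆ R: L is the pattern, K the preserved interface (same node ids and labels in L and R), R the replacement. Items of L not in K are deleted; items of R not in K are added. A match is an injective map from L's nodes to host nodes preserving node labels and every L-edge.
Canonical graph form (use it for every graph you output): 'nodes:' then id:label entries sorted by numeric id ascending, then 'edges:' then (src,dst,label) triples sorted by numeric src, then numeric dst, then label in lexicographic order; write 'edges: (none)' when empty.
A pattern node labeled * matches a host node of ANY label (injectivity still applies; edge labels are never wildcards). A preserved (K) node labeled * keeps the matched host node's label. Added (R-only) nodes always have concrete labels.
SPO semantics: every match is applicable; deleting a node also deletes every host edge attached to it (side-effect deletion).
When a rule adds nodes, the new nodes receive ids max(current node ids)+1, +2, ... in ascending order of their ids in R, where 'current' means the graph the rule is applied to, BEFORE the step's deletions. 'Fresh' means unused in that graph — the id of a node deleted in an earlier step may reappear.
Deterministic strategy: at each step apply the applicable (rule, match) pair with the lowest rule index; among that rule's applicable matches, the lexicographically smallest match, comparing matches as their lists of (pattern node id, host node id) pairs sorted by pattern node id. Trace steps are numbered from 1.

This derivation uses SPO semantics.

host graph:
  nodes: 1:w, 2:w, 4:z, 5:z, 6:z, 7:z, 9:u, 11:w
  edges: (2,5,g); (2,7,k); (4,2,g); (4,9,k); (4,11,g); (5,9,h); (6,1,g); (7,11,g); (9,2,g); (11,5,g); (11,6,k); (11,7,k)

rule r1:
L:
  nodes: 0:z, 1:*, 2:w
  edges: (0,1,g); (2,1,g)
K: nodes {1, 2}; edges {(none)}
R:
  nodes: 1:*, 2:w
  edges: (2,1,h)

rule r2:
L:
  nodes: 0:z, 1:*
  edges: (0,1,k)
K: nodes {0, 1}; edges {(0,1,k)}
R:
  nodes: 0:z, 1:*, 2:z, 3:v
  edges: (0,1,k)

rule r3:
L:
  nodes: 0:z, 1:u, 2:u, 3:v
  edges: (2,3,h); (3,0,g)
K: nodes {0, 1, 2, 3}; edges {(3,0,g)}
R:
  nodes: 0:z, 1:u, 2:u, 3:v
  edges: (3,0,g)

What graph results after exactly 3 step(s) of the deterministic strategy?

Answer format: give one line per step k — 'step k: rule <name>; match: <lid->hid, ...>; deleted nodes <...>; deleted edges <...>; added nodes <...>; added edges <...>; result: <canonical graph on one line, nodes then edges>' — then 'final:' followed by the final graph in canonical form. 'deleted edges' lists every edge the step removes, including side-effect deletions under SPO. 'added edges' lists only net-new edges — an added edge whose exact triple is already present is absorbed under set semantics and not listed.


step 1: rule r2; match: 0->4, 1->9; deleted nodes (none); deleted edges (none); added nodes 12, 13; added edges (none); result: nodes: 1:w, 2:w, 4:z, 5:z, 6:z, 7:z, 9:u, 11:w, 12:z, 13:v edges: (2,5,g); (2,7,k); (4,2,g); (4,9,k); (4,11,g); (5,9,h); (6,1,g); (7,11,g); (9,2,g); (11,5,g); (11,6,k); (11,7,k)
step 2: rule r2; match: 0->4, 1->9; deleted nodes (none); deleted edges (none); added nodes 14, 15; added edges (none); result: nodes: 1:w, 2:w, 4:z, 5:z, 6:z, 7:z, 9:u, 11:w, 12:z, 13:v, 14:z, 15:v edges: (2,5,g); (2,7,k); (4,2,g); (4,9,k); (4,11,g); (5,9,h); (6,1,g); (7,11,g); (9,2,g); (11,5,g); (11,6,k); (11,7,k)
step 3: rule r2; match: 0->4, 1->9; deleted nodes (none); deleted edges (none); added nodes 16, 17; added edges (none); result: nodes: 1:w, 2:w, 4:z, 5:z, 6:z, 7:z, 9:u, 11:w, 12:z, 13:v, 14:z, 15:v, 16:z, 17:v edges: (2,5,g); (2,7,k); (4,2,g); (4,9,k); (4,11,g); (5,9,h); (6,1,g); (7,11,g); (9,2,g); (11,5,g); (11,6,k); (11,7,k)
final:
nodes: 1:w, 2:w, 4:z, 5:z, 6:z, 7:z, 9:u, 11:w, 12:z, 13:v, 14:z, 15:v, 16:z, 17:v
edges: (2,5,g); (2,7,k); (4,2,g); (4,9,k); (4,11,g); (5,9,h); (6,1,g); (7,11,g); (9,2,g); (11,5,g); (11,6,k); (11,7,k)


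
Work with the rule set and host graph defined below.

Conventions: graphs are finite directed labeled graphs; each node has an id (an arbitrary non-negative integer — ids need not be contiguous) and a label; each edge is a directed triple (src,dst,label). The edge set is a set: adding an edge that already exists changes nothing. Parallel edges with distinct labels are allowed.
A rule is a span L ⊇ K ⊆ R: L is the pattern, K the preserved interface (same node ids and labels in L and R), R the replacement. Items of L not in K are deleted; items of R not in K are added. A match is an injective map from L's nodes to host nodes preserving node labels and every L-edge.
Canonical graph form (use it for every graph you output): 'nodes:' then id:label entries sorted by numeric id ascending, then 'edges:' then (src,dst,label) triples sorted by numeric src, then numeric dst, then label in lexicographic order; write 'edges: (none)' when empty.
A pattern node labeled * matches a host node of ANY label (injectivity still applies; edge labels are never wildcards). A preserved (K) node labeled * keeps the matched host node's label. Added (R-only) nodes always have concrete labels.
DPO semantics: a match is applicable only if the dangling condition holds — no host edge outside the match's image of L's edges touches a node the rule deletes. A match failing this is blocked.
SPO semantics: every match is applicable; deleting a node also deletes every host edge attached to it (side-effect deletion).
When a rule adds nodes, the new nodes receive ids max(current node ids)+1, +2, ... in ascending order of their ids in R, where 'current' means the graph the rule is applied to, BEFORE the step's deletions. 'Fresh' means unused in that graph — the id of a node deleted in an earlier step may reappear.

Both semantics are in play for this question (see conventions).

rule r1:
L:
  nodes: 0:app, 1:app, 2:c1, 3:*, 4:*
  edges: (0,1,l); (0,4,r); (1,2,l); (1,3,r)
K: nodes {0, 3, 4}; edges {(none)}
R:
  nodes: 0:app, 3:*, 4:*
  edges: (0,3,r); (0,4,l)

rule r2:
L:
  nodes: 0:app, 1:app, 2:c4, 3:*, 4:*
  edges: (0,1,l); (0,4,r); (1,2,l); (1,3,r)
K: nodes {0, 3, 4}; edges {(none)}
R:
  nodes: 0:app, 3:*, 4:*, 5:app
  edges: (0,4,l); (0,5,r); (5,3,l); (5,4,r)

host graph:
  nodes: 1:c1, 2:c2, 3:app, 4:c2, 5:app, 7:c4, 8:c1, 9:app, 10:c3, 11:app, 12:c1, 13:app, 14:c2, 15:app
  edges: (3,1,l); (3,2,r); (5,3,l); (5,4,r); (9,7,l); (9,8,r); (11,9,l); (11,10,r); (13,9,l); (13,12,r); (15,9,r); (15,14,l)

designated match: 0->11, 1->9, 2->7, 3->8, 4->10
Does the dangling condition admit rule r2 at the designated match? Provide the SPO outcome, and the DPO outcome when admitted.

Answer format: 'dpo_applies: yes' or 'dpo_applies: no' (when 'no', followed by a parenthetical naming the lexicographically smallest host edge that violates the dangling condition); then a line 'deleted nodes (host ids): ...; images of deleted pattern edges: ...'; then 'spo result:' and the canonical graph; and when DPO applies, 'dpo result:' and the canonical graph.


dpo_applies: no
(the rule deletes node 9, which keeps host edge (13,9,l) outside the match image — the dangling condition fails, DPO blocks; SPO proceeds and side-deletes such edges)
deleted nodes (host ids): 7, 9; images of deleted pattern edges: (9,7,l); (9,8,r); (11,9,l); (11,10,r)
spo result:
nodes: 1:c1, 2:c2, 3:app, 4:c2, 5:app, 8:c1, 10:c3, 11:app, 12:c1, 13:app, 14:c2, 15:app, 16:app
edges: (3,1,l); (3,2,r); (5,3,l); (5,4,r); (11,10,l); (11,16,r); (13,12,r); (15,14,l); (16,8,l); (16,10,r)


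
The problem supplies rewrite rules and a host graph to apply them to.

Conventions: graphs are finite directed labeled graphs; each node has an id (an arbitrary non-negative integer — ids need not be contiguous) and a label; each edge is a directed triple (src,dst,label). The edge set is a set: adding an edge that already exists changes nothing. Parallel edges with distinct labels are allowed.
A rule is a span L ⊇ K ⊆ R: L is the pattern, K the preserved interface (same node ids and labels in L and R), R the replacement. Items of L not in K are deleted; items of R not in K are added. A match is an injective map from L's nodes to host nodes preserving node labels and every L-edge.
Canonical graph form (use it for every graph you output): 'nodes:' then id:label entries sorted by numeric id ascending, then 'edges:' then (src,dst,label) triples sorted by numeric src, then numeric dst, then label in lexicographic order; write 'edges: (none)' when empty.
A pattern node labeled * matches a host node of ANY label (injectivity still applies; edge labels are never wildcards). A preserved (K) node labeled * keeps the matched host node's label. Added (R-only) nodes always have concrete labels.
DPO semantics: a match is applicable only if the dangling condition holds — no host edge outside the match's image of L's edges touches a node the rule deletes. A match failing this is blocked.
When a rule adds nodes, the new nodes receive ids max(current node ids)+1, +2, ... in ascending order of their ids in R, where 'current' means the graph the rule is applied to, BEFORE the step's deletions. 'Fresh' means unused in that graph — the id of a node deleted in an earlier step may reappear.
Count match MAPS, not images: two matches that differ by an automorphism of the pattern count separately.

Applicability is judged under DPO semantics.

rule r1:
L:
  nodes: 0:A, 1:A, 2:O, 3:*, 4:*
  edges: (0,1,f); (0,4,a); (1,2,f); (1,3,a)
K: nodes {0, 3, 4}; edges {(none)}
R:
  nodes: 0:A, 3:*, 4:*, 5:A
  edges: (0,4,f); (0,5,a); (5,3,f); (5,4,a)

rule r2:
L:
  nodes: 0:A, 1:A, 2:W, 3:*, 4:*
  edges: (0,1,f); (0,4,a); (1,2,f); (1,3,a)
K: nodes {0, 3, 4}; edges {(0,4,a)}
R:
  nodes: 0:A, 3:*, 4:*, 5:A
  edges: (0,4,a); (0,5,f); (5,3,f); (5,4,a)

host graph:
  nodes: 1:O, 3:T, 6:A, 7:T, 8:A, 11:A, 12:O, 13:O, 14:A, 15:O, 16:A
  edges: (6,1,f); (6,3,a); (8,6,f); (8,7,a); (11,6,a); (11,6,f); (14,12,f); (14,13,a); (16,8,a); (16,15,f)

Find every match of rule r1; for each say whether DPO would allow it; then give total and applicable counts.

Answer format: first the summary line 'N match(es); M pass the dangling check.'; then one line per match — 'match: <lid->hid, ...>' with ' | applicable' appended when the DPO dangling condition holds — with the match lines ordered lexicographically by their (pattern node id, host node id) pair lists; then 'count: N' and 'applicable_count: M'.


1 match(es); 0 pass the dangling check.
match: 0->8, 1->6, 2->1, 3->3, 4->7
count: 1
applicable_count: 0


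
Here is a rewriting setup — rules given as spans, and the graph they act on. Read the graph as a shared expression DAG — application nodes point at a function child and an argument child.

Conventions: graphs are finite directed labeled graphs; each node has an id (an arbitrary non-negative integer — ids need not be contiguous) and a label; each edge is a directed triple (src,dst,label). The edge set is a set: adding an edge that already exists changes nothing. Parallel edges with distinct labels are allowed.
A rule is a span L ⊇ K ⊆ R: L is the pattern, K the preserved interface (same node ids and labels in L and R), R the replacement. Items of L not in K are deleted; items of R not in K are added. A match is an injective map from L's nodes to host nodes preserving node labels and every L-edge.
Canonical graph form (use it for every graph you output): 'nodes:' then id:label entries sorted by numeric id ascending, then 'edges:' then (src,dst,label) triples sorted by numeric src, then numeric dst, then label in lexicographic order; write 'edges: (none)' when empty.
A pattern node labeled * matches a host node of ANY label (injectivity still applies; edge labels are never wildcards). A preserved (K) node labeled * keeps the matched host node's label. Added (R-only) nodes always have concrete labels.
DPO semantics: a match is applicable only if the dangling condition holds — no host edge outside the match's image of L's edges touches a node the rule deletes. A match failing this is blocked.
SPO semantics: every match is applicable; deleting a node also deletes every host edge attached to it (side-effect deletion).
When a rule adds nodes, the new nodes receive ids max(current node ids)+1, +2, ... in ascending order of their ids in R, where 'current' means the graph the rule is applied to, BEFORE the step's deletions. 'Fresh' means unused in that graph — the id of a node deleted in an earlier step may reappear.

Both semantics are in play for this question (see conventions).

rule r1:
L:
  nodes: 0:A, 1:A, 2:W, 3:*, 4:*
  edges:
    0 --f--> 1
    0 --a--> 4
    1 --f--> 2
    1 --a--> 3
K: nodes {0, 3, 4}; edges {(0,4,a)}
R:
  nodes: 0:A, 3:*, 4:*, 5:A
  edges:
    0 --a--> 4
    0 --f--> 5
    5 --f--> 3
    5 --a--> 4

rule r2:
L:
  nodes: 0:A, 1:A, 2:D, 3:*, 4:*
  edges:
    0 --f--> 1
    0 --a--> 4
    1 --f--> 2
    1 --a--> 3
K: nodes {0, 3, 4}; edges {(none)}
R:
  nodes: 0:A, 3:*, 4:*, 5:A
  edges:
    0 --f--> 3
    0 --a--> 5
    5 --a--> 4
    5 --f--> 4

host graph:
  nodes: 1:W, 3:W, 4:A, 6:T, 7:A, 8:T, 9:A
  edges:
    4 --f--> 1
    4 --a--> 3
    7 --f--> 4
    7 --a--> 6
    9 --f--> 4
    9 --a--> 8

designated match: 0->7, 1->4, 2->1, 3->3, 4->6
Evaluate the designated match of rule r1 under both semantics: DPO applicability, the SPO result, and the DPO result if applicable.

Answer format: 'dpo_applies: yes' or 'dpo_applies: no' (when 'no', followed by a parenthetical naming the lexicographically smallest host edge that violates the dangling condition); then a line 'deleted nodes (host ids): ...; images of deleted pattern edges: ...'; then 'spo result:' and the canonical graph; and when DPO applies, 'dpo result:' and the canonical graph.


dpo_applies: no
(the rule deletes node 4, which keeps host edge (9,4,f) outside the match image — the dangling condition fails, DPO blocks; SPO proceeds and side-deletes such edges)
deleted nodes (host ids): 1, 4; images of deleted pattern edges: (4,1,f); (4,3,a); (7,4,f)
spo result:
nodes: 3:W, 6:T, 7:A, 8:T, 9:A, 10:A
edges: (7,6,a); (7,10,f); (9,8,a); (10,3,f); (10,6,a)


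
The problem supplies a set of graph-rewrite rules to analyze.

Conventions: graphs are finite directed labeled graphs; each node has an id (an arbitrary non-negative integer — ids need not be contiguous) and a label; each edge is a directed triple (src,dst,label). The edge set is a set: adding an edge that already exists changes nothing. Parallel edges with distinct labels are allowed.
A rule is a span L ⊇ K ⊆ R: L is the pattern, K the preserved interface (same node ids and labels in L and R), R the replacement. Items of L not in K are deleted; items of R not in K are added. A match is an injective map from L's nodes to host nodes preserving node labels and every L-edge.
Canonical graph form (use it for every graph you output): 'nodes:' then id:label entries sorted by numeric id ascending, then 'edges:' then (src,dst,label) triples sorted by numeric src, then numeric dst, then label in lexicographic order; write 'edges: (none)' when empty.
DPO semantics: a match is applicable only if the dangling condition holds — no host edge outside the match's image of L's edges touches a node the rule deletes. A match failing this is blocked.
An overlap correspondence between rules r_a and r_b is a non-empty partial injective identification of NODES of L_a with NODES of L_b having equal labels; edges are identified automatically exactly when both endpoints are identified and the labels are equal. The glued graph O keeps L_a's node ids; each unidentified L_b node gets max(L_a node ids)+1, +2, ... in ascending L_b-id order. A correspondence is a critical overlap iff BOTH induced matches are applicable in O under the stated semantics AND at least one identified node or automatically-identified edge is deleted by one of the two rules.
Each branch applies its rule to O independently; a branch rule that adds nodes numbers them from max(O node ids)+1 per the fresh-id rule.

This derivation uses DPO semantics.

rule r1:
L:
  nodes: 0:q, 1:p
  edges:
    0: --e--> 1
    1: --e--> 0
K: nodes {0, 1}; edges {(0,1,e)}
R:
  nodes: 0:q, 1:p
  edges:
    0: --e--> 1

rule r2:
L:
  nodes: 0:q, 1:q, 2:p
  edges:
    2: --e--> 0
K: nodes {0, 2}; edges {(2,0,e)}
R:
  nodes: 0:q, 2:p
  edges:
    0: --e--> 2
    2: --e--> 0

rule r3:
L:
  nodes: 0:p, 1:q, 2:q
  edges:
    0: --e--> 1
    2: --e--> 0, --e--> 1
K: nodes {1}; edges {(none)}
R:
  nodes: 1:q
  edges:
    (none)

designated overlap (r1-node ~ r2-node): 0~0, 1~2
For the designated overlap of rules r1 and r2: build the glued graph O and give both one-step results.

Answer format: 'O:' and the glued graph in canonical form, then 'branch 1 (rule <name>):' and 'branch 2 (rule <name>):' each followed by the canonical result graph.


O:
nodes: 0:q, 1:p, 2:q
edges: (0,1,e); (1,0,e)
branch 1 (rule r1):
nodes: 0:q, 1:p, 2:q
edges: (0,1,e)
branch 2 (rule r2):
nodes: 0:q, 1:p
edges: (0,1,e); (1,0,e)


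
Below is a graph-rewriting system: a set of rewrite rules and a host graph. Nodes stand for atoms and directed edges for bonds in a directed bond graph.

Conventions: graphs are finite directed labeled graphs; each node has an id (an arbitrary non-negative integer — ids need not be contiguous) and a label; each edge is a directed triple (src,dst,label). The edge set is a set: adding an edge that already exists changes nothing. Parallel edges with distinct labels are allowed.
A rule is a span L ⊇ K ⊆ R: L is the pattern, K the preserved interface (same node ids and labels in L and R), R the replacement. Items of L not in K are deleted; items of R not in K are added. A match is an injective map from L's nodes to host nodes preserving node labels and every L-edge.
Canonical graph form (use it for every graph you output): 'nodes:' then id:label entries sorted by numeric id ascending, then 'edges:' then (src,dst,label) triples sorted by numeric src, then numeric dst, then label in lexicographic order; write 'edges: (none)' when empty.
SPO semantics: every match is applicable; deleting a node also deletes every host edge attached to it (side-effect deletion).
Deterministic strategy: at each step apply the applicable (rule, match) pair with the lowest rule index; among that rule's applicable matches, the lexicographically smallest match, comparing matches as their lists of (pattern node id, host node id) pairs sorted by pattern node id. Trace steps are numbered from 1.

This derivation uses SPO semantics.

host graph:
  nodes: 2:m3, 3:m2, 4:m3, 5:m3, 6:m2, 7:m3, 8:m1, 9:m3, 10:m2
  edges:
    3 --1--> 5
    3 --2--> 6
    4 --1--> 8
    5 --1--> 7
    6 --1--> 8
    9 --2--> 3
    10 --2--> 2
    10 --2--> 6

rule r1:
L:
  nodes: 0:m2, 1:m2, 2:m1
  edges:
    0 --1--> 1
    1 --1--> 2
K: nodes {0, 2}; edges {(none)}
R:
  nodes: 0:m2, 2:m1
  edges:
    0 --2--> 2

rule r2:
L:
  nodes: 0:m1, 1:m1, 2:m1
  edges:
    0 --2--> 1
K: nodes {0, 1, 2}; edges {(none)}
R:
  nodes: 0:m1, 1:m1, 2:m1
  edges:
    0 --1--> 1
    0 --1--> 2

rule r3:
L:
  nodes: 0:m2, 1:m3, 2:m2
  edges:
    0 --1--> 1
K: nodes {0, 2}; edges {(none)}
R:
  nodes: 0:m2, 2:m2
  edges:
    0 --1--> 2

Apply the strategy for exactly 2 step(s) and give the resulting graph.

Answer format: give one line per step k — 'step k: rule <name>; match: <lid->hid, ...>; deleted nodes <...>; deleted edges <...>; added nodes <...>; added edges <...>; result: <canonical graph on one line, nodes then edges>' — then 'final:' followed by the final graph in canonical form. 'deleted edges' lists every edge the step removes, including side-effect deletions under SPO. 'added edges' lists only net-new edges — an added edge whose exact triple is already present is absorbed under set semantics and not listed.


step 1: rule r3; match: 0->3, 1->5, 2->6; deleted nodes 5; deleted edges (3,5,1); (5,7,1); added nodes (none); added edges (3,6,1); result: nodes: 2:m3, 3:m2, 4:m3, 6:m2, 7:m3, 8:m1, 9:m3, 10:m2 edges: (3,6,1); (3,6,2); (4,8,1); (6,8,1); (9,3,2); (10,2,2); (10,6,2)
step 2: rule r1; match: 0->3, 1->6, 2->8; deleted nodes 6; deleted edges (3,6,1); (3,6,2); (6,8,1); (10,6,2); added nodes (none); added edges (3,8,2); result: nodes: 2:m3, 3:m2, 4:m3, 7:m3, 8:m1, 9:m3, 10:m2 edges: (3,8,2); (4,8,1); (9,3,2); (10,2,2)
final:
nodes: 2:m3, 3:m2, 4:m3, 7:m3, 8:m1, 9:m3, 10:m2
edges: (3,8,2); (4,8,1); (9,3,2); (10,2,2)


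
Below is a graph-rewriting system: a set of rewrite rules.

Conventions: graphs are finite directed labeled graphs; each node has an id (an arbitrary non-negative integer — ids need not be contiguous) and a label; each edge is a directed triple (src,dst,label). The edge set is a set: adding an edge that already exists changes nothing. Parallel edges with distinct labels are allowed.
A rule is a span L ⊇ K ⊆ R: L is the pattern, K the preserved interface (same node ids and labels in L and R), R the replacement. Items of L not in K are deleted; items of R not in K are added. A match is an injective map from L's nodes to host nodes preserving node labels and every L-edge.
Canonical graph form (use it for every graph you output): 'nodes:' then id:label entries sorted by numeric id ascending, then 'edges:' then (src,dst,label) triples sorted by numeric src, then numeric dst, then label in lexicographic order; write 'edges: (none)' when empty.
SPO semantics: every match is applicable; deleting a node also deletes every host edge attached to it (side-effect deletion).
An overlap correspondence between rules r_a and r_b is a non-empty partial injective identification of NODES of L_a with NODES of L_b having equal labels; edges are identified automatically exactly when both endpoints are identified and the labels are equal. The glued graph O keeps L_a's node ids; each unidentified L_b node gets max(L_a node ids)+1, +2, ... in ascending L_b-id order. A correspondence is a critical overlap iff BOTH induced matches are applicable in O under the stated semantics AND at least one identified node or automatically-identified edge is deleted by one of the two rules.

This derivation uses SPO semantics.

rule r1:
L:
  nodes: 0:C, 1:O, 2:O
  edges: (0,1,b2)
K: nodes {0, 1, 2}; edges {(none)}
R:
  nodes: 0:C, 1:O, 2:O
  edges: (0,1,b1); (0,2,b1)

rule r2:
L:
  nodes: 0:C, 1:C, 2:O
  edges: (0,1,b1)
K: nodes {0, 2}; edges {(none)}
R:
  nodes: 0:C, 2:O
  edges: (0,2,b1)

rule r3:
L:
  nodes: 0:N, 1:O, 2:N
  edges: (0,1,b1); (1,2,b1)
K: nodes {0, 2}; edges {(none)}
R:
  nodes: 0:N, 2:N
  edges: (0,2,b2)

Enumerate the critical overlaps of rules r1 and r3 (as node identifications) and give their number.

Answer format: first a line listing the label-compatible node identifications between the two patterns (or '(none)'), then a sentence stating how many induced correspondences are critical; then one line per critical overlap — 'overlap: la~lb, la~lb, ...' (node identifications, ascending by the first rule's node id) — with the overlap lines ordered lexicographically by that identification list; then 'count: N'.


label-compatible node identifications between L(r1) and L(r3): 1~1, 2~1
2 of the induced correspondences are critical overlaps of r1 and r3.
overlap: 1~1
overlap: 2~1
count: 2


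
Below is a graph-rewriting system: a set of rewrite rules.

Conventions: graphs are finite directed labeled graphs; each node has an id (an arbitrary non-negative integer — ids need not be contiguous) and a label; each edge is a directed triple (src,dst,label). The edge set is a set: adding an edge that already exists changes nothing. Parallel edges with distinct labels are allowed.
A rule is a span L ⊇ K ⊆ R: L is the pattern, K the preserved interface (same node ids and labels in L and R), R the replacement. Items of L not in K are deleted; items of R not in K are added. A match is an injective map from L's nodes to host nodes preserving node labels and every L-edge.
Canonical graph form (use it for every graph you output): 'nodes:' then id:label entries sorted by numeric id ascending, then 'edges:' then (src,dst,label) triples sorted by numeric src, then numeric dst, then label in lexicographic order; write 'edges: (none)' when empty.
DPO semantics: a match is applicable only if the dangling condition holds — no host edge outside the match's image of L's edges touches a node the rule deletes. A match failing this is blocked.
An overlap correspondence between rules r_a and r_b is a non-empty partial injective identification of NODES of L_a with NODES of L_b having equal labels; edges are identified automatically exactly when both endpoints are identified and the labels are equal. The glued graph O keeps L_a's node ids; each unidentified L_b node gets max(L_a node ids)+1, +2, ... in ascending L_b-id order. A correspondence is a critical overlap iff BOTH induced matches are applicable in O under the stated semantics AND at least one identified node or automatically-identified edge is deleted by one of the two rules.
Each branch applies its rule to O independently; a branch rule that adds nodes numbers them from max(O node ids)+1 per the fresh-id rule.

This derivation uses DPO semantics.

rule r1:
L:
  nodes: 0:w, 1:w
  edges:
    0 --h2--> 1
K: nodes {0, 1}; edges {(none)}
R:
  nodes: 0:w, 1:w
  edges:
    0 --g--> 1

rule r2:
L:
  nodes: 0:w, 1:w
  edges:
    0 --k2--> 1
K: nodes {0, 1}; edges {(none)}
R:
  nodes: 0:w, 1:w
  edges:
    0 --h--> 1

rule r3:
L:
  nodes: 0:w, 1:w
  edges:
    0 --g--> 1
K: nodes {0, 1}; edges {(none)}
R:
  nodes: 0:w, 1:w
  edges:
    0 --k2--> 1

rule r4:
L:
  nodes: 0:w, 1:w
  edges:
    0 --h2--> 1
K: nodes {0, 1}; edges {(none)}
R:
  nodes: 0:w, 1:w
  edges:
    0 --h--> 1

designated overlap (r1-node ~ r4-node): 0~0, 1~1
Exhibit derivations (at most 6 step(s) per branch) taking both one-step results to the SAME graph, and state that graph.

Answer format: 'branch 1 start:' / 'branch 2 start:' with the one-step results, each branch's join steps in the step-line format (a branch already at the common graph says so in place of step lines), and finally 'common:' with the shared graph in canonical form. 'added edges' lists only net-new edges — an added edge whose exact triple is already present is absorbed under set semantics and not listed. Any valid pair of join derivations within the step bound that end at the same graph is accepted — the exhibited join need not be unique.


branch 1 start:
nodes: 0:w, 1:w
edges: (0,1,g)
branch 2 start:
nodes: 0:w, 1:w
edges: (0,1,h)
branch 1 step 1: rule r3; match: 0->0, 1->1; deleted nodes (none); deleted edges (0,1,g); added nodes (none); added edges (0,1,k2); result: nodes: 0:w, 1:w edges: (0,1,k2)
branch 1 step 2: rule r2; match: 0->0, 1->1; deleted nodes (none); deleted edges (0,1,k2); added nodes (none); added edges (0,1,h); result: nodes: 0:w, 1:w edges: (0,1,h)
branch 2: already at the common graph (0 steps)
common:
nodes: 0:w, 1:w
edges: (0,1,h)


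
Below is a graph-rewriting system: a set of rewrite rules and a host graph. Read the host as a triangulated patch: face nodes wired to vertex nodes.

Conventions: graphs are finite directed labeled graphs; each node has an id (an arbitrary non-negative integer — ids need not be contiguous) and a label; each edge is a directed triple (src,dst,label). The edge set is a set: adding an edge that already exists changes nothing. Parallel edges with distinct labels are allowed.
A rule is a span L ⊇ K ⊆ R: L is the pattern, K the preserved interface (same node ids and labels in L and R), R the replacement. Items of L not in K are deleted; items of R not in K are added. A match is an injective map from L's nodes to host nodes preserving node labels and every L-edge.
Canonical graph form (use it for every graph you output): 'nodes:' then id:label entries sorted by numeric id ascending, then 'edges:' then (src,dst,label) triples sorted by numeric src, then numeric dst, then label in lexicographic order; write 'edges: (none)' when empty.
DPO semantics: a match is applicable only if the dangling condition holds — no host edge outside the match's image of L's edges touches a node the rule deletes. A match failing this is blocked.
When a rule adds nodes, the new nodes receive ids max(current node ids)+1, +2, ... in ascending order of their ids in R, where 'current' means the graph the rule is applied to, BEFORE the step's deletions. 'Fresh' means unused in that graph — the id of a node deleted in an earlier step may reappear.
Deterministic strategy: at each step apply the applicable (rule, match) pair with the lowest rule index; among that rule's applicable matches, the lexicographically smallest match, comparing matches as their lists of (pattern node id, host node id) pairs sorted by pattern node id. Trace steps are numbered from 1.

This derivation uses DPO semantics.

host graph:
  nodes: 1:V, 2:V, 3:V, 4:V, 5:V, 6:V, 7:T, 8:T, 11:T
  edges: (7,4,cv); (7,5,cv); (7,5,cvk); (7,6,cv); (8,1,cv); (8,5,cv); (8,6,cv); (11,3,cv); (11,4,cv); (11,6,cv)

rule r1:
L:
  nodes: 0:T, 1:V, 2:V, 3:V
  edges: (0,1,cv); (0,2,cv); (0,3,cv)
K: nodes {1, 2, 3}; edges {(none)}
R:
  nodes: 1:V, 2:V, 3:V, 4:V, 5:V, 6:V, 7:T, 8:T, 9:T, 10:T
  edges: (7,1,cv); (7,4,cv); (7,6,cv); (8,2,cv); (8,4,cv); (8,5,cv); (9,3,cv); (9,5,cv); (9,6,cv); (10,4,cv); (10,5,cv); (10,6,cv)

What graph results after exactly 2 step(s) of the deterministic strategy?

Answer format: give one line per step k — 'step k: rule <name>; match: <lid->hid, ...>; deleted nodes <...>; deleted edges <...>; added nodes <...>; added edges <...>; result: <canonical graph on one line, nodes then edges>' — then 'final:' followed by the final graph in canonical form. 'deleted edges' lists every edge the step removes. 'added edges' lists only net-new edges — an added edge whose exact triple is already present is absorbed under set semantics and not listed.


step 1: rule r1; match: 0->8, 1->1, 2->5, 3->6; deleted nodes 8; deleted edges (8,1,cv); (8,5,cv); (8,6,cv); added nodes 12, 13, 14, 15, 16, 17, 18; added edges (15,1,cv); (15,12,cv); (15,14,cv); (16,5,cv); (16,12,cv); (16,13,cv); (17,6,cv); (17,13,cv); (17,14,cv); (18,12,cv); (18,13,cv); (18,14,cv); result: nodes: 1:V, 2:V, 3:V, 4:V, 5:V, 6:V, 7:T, 11:T, 12:V, 13:V, 14:V, 15:T, 16:T, 17:T, 18:T edges: (7,4,cv); (7,5,cv); (7,5,cvk); (7,6,cv); (11,3,cv); (11,4,cv); (11,6,cv); (15,1,cv); (15,12,cv); (15,14,cv); (16,5,cv); (16,12,cv); (16,13,cv); (17,6,cv); (17,13,cv); (17,14,cv); (18,12,cv); (18,13,cv); (18,14,cv)
step 2: rule r1; match: 0->11, 1->3, 2->4, 3->6; deleted nodes 11; deleted edges (11,3,cv); (11,4,cv); (11,6,cv); added nodes 19, 20, 21, 22, 23, 24, 25; added edges (22,3,cv); (22,19,cv); (22,21,cv); (23,4,cv); (23,19,cv); (23,20,cv); (24,6,cv); (24,20,cv); (24,21,cv); (25,19,cv); (25,20,cv); (25,21,cv); result: nodes: 1:V, 2:V, 3:V, 4:V, 5:V, 6:V, 7:T, 12:V, 13:V, 14:V, 15:T, 16:T, 17:T, 18:T, 19:V, 20:V, 21:V, 22:T, 23:T, 24:T, 25:T edges: (7,4,cv); (7,5,cv); (7,5,cvk); (7,6,cv); (15,1,cv); (15,12,cv); (15,14,cv); (16,5,cv); (16,12,cv); (16,13,cv); (17,6,cv); (17,13,cv); (17,14,cv); (18,12,cv); (18,13,cv); (18,14,cv); (22,3,cv); (22,19,cv); (22,21,cv); (23,4,cv); (23,19,cv); (23,20,cv); (24,6,cv); (24,20,cv); (24,21,cv); (25,19,cv); (25,20,cv); (25,21,cv)
final:
nodes: 1:V, 2:V, 3:V, 4:V, 5:V, 6:V, 7:T, 12:V, 13:V, 14:V, 15:T, 16:T, 17:T, 18:T, 19:V, 20:V, 21:V, 22:T, 23:T, 24:T, 25:T
edges: (7,4,cv); (7,5,cv); (7,5,cvk); (7,6,cv); (15,1,cv); (15,12,cv); (15,14,cv); (16,5,cv); (16,12,cv); (16,13,cv); (17,6,cv); (17,13,cv); (17,14,cv); (18,12,cv); (18,13,cv); (18,14,cv); (22,3,cv); (22,19,cv); (22,21,cv); (23,4,cv); (23,19,cv); (23,20,cv); (24,6,cv); (24,20,cv); (24,21,cv); (25,19,cv); (25,20,cv); (25,21,cv)


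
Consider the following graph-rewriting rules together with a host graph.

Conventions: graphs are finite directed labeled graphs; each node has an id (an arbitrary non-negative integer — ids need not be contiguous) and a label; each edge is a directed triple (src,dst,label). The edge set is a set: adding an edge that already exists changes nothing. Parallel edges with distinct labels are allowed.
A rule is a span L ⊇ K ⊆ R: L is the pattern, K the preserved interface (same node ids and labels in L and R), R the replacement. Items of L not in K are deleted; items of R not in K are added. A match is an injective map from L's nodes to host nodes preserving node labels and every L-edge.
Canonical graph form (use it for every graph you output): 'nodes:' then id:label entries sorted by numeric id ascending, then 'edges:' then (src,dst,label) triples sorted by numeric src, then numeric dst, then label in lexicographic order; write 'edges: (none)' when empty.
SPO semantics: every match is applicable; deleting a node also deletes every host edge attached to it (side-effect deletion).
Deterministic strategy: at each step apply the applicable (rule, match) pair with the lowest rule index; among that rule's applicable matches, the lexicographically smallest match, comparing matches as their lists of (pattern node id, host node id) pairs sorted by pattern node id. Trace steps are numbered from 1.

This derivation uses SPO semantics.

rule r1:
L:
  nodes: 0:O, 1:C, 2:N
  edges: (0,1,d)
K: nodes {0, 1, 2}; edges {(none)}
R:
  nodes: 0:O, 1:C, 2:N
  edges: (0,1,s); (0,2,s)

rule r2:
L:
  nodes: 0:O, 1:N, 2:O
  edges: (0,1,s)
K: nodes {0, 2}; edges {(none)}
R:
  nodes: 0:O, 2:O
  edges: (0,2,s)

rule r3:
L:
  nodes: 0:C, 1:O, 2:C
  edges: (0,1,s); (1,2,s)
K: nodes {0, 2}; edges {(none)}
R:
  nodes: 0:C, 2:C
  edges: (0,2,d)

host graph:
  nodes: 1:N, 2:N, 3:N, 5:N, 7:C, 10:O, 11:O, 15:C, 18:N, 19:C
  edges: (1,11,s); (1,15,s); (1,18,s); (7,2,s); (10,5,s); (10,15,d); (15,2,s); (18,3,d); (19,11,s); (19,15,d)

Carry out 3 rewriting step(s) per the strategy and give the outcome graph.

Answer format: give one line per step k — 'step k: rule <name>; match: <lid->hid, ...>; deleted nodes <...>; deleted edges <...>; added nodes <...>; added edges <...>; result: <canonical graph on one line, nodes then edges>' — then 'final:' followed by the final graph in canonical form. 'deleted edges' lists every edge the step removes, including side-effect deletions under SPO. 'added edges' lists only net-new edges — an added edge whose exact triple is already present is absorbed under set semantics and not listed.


step 1: rule r1; match: 0->10, 1->15, 2->1; deleted nodes (none); deleted edges (10,15,d); added nodes (none); added edges (10,1,s); (10,15,s); result: nodes: 1:N, 2:N, 3:N, 5:N, 7:C, 10:O, 11:O, 15:C, 18:N, 19:C edges: (1,11,s); (1,15,s); (1,18,s); (7,2,s); (10,1,s); (10,5,s); (10,15,s); (15,2,s); (18,3,d); (19,11,s); (19,15,d)
step 2: rule r2; match: 0->10, 1->1, 2->11; deleted nodes 1; deleted edges (1,11,s); (1,15,s); (1,18,s); (10,1,s); added nodes (none); added edges (10,11,s); result: nodes: 2:N, 3:N, 5:N, 7:C, 10:O, 11:O, 15:C, 18:N, 19:C edges: (7,2,s); (10,5,s); (10,11,s); (10,15,s); (15,2,s); (18,3,d); (19,11,s); (19,15,d)
step 3: rule r2; match: 0->10, 1->5, 2->11; deleted nodes 5; deleted edges (10,5,s); added nodes (none); added edges (none); result: nodes: 2:N, 3:N, 7:C, 10:O, 11:O, 15:C, 18:N, 19:C edges: (7,2,s); (10,11,s); (10,15,s); (15,2,s); (18,3,d); (19,11,s); (19,15,d)
final:
nodes: 2:N, 3:N, 7:C, 10:O, 11:O, 15:C, 18:N, 19:C
edges: (7,2,s); (10,11,s); (10,15,s); (15,2,s); (18,3,d); (19,11,s); (19,15,d)


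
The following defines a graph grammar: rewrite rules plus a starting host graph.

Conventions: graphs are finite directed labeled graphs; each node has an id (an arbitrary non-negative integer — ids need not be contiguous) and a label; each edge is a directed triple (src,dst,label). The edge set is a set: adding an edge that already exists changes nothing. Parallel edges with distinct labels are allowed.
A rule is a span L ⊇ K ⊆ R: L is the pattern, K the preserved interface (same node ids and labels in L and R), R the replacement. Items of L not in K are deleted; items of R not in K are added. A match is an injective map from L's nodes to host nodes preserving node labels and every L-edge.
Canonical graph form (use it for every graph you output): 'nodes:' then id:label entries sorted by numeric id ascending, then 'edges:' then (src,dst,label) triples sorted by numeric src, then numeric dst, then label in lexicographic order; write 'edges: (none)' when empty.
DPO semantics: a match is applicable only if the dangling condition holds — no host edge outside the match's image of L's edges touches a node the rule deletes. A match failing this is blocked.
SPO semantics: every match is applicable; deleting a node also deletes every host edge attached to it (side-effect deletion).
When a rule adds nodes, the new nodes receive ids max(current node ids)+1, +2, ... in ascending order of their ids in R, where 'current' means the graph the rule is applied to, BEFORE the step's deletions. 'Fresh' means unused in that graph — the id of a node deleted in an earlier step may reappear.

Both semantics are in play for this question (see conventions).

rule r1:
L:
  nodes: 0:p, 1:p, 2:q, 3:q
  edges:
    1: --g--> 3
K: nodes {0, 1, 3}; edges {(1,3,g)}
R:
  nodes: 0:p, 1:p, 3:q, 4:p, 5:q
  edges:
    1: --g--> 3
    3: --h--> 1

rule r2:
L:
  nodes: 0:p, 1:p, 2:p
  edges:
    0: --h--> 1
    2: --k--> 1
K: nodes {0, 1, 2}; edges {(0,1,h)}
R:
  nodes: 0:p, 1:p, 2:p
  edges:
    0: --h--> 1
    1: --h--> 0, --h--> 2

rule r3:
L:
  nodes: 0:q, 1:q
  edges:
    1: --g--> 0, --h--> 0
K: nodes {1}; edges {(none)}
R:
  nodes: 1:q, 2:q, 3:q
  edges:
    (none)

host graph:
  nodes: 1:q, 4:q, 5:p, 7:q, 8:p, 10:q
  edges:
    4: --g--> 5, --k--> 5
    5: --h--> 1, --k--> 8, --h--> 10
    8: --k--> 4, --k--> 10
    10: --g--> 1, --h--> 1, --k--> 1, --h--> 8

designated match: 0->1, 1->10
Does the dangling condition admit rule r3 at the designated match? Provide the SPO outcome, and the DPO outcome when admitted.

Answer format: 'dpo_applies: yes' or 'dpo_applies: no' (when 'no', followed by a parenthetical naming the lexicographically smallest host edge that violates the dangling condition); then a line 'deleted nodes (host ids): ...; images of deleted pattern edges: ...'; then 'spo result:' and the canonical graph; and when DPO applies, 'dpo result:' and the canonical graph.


dpo_applies: no
(the rule deletes node 1, which keeps host edge (5,1,h) outside the match image — the dangling condition fails, DPO blocks; SPO proceeds and side-deletes such edges)
deleted nodes (host ids): 1; images of deleted pattern edges: (10,1,g); (10,1,h)
spo result:
nodes: 4:q, 5:p, 7:q, 8:p, 10:q, 11:q, 12:q
edges: (4,5,g); (4,5,k); (5,8,k); (5,10,h); (8,4,k); (8,10,k); (10,8,h)


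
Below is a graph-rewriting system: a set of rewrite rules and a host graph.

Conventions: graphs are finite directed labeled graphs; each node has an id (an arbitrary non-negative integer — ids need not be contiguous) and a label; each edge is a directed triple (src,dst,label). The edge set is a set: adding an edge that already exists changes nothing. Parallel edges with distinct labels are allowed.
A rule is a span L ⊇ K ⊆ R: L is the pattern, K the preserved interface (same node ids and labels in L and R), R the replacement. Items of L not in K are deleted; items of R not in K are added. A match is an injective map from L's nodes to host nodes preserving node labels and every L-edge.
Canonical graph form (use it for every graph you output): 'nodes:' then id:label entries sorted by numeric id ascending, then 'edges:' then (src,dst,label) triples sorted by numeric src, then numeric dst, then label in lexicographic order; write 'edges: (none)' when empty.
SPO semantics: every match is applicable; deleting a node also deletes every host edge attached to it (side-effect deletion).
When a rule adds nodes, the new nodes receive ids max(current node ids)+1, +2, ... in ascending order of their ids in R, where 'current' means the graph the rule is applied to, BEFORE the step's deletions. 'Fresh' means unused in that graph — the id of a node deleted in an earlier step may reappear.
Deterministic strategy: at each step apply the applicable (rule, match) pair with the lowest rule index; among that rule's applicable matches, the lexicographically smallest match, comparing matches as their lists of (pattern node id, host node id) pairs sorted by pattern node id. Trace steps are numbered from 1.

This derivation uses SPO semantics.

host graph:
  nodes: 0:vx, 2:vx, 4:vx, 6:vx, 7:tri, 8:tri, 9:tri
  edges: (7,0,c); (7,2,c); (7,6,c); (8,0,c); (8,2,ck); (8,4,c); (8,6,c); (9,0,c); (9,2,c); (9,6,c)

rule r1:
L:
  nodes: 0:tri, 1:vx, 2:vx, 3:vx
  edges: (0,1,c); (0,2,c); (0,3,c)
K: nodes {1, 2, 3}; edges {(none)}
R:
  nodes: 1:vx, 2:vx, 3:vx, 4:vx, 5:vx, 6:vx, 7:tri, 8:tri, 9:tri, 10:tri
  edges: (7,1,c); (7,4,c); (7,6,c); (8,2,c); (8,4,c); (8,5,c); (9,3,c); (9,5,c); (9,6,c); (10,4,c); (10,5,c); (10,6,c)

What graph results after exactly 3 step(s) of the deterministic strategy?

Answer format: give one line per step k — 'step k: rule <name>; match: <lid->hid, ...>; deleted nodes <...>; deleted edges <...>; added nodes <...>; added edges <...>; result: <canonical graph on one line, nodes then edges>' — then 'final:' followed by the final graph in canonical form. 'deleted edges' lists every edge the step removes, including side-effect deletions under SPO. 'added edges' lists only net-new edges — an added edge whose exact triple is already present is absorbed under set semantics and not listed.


step 1: rule r1; match: 0->7, 1->0, 2->2, 3->6; deleted nodes 7; deleted edges (7,0,c); (7,2,c); (7,6,c); added nodes 10, 11, 12, 13, 14, 15, 16; added edges (13,0,c); (13,10,c); (13,12,c); (14,2,c); (14,10,c); (14,11,c); (15,6,c); (15,11,c); (15,12,c); (16,10,c); (16,11,c); (16,12,c); result: nodes: 0:vx, 2:vx, 4:vx, 6:vx, 8:tri, 9:tri, 10:vx, 11:vx, 12:vx, 13:tri, 14:tri, 15:tri, 16:tri edges: (8,0,c); (8,2,ck); (8,4,c); (8,6,c); (9,0,c); (9,2,c); (9,6,c); (13,0,c); (13,10,c); (13,12,c); (14,2,c); (14,10,c); (14,11,c); (15,6,c); (15,11,c); (15,12,c); (16,10,c); (16,11,c); (16,12,c)
step 2: rule r1; match: 0->8, 1->0, 2->4, 3->6; deleted nodes 8; deleted edges (8,0,c); (8,2,ck); (8,4,c); (8,6,c); added nodes 17, 18, 19, 20, 21, 22, 23; added edges (20,0,c); (20,17,c); (20,19,c); (21,4,c); (21,17,c); (21,18,c); (22,6,c); (22,18,c); (22,19,c); (23,17,c); (23,18,c); (23,19,c); result: nodes: 0:vx, 2:vx, 4:vx, 6:vx, 9:tri, 10:vx, 11:vx, 12:vx, 13:tri, 14:tri, 15:tri, 16:tri, 17:vx, 18:vx, 19:vx, 20:tri, 21:tri, 22:tri, 23:tri edges: (9,0,c); (9,2,c); (9,6,c); (13,0,c); (13,10,c); (13,12,c); (14,2,c); (14,10,c); (14,11,c); (15,6,c); (15,11,c); (15,12,c); (16,10,c); (16,11,c); (16,12,c); (20,0,c); (20,17,c); (20,19,c); (21,4,c); (21,17,c); (21,18,c); (22,6,c); (22,18,c); (22,19,c); (23,17,c); (23,18,c); (23,19,c)
step 3: rule r1; match: 0->9, 1->0, 2->2, 3->6; deleted nodes 9; deleted edges (9,0,c); (9,2,c); (9,6,c); added nodes 24, 25, 26, 27, 28, 29, 30; added edges (27,0,c); (27,24,c); (27,26,c); (28,2,c); (28,24,c); (28,25,c); (29,6,c); (29,25,c); (29,26,c); (30,24,c); (30,25,c); (30,26,c); result: nodes: 0:vx, 2:vx, 4:vx, 6:vx, 10:vx, 11:vx, 12:vx, 13:tri, 14:tri, 15:tri, 16:tri, 17:vx, 18:vx, 19:vx, 20:tri, 21:tri, 22:tri, 23:tri, 24:vx, 25:vx, 26:vx, 27:tri, 28:tri, 29:tri, 30:tri edges: (13,0,c); (13,10,c); (13,12,c); (14,2,c); (14,10,c); (14,11,c); (15,6,c); (15,11,c); (15,12,c); (16,10,c); (16,11,c); (16,12,c); (20,0,c); (20,17,c); (20,19,c); (21,4,c); (21,17,c); (21,18,c); (22,6,c); (22,18,c); (22,19,c); (23,17,c); (23,18,c); (23,19,c); (27,0,c); (27,24,c); (27,26,c); (28,2,c); (28,24,c); (28,25,c); (29,6,c); (29,25,c); (29,26,c); (30,24,c); (30,25,c); (30,26,c)
final:
nodes: 0:vx, 2:vx, 4:vx, 6:vx, 10:vx, 11:vx, 12:vx, 13:tri, 14:tri, 15:tri, 16:tri, 17:vx, 18:vx, 19:vx, 20:tri, 21:tri, 22:tri, 23:tri, 24:vx, 25:vx, 26:vx, 27:tri, 28:tri, 29:tri, 30:tri
edges: (13,0,c); (13,10,c); (13,12,c); (14,2,c); (14,10,c); (14,11,c); (15,6,c); (15,11,c); (15,12,c); (16,10,c); (16,11,c); (16,12,c); (20,0,c); (20,17,c); (20,19,c); (21,4,c); (21,17,c); (21,18,c); (22,6,c); (22,18,c); (22,19,c); (23,17,c); (23,18,c); (23,19,c); (27,0,c); (27,24,c); (27,26,c); (28,2,c); (28,24,c); (28,25,c); (29,6,c); (29,25,c); (29,26,c); (30,24,c); (30,25,c); (30,26,c)
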